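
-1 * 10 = -10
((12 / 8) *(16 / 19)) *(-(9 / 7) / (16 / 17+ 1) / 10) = -612 / 7315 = -0.08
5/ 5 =1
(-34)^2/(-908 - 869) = -1156/1777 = -0.65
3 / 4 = 0.75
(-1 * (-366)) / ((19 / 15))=5490 / 19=288.95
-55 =-55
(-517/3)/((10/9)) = -1551/10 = -155.10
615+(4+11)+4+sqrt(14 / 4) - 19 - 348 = sqrt(14) / 2+267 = 268.87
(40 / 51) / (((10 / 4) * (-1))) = -16 / 51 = -0.31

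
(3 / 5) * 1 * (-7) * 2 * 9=-378 / 5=-75.60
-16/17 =-0.94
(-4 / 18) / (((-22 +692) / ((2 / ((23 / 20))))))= -8 / 13869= -0.00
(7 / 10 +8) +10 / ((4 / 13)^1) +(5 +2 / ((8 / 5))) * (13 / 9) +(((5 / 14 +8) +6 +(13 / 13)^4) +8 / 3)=85997 / 1260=68.25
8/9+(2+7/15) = 151/45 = 3.36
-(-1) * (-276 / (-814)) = 138 / 407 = 0.34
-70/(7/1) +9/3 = -7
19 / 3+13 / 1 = 58 / 3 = 19.33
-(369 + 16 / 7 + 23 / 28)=-10419 / 28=-372.11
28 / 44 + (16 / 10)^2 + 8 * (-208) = -456721 / 275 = -1660.80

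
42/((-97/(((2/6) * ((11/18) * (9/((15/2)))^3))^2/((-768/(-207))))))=-0.01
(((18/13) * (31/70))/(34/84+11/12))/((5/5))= 1116/2405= 0.46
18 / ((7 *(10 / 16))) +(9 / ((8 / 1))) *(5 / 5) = 1467 / 280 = 5.24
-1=-1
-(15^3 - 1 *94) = -3281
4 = 4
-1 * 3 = -3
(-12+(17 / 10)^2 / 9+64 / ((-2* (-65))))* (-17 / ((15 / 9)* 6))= 2225011 / 117000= 19.02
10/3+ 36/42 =88/21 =4.19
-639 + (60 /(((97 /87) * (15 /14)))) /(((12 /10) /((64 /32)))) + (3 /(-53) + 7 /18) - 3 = -51632167 /92538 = -557.96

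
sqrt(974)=31.21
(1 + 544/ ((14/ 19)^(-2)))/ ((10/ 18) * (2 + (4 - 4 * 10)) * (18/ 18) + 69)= 962865/ 162811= 5.91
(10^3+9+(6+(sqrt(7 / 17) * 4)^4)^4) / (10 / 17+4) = 41566461653386625 / 32006416494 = 1298691.52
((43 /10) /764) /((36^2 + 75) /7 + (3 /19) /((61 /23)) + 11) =348859 /12825382600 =0.00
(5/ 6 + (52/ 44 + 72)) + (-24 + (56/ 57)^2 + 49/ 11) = 3962377/ 71478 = 55.43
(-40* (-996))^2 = 1587225600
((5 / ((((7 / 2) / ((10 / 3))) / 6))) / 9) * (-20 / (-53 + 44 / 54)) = 12000 / 9863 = 1.22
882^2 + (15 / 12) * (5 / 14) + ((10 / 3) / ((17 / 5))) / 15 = 6665257217 / 8568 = 777924.51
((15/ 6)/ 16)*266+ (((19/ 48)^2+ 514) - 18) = 537.72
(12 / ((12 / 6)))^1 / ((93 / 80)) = 160 / 31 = 5.16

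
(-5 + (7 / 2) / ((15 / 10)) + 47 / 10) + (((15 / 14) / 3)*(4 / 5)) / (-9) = 1261 / 630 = 2.00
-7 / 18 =-0.39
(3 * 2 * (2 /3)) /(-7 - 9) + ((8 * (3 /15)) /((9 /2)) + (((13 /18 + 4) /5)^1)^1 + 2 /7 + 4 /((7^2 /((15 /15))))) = 1389 /980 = 1.42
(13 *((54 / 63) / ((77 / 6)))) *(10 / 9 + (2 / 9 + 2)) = 1560 / 539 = 2.89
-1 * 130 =-130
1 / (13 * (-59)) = -1 / 767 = -0.00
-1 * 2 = -2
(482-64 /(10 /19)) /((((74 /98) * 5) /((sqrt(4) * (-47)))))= -8300012 /925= -8972.99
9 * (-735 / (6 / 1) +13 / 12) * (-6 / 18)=1457 / 4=364.25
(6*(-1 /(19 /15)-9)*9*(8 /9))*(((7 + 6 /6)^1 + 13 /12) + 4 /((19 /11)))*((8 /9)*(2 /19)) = -10312832 /20577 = -501.18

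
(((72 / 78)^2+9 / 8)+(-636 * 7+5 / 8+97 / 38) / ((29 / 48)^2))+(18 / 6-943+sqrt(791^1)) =-283568907749 / 21603608+sqrt(791) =-13097.87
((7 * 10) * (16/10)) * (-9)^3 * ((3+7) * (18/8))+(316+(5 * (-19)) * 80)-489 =-1844853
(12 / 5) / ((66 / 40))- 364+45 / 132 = -15937 / 44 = -362.20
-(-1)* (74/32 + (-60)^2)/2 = 57637/32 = 1801.16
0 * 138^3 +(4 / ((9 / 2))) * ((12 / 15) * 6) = 64 / 15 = 4.27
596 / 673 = 0.89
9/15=3/5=0.60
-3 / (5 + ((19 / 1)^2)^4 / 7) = -0.00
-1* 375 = -375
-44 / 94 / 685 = -22 / 32195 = -0.00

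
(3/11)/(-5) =-3/55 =-0.05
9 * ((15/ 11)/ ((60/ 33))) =27/ 4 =6.75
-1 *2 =-2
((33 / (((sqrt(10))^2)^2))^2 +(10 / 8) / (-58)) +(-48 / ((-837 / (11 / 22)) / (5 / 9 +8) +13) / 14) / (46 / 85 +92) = 111336113 / 1271670000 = 0.09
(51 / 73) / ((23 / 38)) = 1938 / 1679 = 1.15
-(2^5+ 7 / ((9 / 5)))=-323 / 9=-35.89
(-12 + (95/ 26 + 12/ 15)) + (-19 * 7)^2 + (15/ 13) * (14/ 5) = 2299009/ 130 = 17684.68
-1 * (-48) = 48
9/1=9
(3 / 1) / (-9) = -1 / 3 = -0.33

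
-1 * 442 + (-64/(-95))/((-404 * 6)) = -12722978/28785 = -442.00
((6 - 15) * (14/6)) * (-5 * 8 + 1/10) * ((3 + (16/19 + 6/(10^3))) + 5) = 37069137/5000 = 7413.83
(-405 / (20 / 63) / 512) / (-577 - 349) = 5103 / 1896448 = 0.00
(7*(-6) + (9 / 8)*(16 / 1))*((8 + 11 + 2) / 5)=-100.80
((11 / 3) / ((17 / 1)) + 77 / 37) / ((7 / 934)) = 4047956 / 13209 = 306.45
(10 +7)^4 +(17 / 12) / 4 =4009025 / 48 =83521.35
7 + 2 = 9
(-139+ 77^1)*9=-558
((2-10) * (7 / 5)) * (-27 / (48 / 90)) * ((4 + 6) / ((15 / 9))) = 3402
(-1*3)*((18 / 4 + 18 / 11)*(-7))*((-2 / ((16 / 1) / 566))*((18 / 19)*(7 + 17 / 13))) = -194960115 / 2717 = -71755.66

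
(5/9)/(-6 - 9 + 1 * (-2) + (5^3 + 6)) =5/1026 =0.00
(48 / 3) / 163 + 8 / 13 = 1512 / 2119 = 0.71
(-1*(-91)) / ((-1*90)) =-91 / 90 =-1.01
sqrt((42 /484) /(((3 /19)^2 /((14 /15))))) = 133 * sqrt(5) /165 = 1.80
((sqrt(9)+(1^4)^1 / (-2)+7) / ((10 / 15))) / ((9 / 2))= 19 / 6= 3.17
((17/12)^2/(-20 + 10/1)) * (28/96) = -2023/34560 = -0.06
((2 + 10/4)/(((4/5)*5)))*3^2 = 81/8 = 10.12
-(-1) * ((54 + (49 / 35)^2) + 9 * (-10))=-851 / 25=-34.04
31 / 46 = 0.67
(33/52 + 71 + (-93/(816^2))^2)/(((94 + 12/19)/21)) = 6101492087626369/383822041055232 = 15.90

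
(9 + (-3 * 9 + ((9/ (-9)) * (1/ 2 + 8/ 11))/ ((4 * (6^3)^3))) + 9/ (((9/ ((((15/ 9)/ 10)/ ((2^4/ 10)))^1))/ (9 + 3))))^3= -166527100674316769080421377/ 35435656596858259636224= -4699.42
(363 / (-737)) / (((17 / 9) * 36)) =-33 / 4556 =-0.01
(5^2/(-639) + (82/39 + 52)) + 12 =548789/8307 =66.06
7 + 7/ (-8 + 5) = 4.67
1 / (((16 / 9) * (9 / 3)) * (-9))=-1 / 48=-0.02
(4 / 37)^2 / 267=16 / 365523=0.00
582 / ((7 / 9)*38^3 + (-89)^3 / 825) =1440450 / 103513693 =0.01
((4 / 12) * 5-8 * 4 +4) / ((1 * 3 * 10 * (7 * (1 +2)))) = -79 / 1890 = -0.04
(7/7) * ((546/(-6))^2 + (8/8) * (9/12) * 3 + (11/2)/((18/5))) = 74563/9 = 8284.78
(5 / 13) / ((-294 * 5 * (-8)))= 1 / 30576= 0.00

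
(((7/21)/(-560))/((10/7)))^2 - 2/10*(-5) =5760001/5760000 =1.00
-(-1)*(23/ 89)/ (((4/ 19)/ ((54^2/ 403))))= 318573/ 35867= 8.88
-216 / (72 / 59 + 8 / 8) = -12744 / 131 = -97.28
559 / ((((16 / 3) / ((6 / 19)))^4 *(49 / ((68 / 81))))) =769743 / 6538986496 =0.00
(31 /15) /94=31 /1410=0.02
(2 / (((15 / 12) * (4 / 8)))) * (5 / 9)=16 / 9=1.78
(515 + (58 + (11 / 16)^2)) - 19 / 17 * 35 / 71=177028223 / 308992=572.92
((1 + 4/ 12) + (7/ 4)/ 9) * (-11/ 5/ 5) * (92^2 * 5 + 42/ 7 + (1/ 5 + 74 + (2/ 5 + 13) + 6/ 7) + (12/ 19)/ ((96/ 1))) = -27303038587/ 957600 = -28511.95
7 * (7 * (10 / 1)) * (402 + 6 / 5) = 197568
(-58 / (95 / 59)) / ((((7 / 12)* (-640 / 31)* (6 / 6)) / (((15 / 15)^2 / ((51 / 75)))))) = 159123 / 36176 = 4.40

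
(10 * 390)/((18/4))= 2600/3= 866.67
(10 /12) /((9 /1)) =5 /54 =0.09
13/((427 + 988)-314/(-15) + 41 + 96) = 0.01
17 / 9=1.89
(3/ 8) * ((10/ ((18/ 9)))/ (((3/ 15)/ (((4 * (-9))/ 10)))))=-135/ 4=-33.75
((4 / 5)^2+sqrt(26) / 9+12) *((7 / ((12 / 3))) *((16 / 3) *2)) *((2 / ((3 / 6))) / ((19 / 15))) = 1120 *sqrt(26) / 171+70784 / 95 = 778.49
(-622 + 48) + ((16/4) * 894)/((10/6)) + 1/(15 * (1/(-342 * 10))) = 6718/5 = 1343.60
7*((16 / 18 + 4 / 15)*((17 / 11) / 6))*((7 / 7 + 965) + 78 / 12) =601783 / 297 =2026.21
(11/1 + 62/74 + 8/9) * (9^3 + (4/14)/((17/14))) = 52538486/5661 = 9280.78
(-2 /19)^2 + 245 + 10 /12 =532499 /2166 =245.84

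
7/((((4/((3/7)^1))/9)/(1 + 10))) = 74.25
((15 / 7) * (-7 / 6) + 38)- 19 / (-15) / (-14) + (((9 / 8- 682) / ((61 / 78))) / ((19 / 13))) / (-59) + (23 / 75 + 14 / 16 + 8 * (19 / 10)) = 17774150713 / 287200200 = 61.89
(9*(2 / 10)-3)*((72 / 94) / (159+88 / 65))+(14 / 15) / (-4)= -3513407 / 14696430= -0.24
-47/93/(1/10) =-470/93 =-5.05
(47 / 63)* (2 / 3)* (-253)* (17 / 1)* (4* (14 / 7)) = -3234352 / 189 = -17112.97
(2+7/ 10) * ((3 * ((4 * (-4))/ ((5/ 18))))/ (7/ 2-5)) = 7776/ 25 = 311.04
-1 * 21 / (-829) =0.03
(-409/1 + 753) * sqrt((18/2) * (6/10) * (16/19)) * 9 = 37152 * sqrt(285)/95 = 6602.08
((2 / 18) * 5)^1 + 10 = 95 / 9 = 10.56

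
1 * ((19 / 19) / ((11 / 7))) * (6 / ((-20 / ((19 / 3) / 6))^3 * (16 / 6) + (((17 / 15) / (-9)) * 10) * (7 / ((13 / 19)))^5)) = -1443978155529 / 60237719431994269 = -0.00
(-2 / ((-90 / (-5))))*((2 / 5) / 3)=-2 / 135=-0.01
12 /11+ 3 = 45 /11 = 4.09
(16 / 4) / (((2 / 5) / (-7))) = -70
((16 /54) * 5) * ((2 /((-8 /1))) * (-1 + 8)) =-70 /27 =-2.59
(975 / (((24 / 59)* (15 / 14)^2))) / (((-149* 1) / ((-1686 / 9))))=10560823 / 4023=2625.11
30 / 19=1.58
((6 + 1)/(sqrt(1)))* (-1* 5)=-35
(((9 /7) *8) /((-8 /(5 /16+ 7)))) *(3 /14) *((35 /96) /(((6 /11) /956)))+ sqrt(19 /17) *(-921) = -4613895 /3584- 921 *sqrt(323) /17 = -2261.03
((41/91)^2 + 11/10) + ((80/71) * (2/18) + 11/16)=895624057/423324720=2.12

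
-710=-710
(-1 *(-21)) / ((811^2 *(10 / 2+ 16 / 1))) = 0.00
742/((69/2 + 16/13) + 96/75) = 482300/24057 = 20.05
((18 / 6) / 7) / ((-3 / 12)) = -12 / 7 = -1.71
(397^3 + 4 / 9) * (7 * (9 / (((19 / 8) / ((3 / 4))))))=23651752362 / 19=1244829071.68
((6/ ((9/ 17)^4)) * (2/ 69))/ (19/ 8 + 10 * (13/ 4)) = 2672672/ 42101937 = 0.06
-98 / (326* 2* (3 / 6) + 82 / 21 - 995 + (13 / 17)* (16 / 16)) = 17493 / 118583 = 0.15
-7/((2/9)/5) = -315/2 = -157.50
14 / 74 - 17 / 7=-580 / 259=-2.24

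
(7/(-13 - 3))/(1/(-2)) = 7/8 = 0.88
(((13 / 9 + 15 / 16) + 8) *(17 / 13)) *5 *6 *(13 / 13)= 407.29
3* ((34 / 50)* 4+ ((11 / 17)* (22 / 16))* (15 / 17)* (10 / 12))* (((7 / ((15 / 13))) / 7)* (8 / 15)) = 1690247 / 361250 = 4.68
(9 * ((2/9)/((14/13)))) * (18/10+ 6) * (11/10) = 5577/350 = 15.93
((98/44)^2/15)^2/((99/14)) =40353607/2609026200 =0.02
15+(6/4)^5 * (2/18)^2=483/32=15.09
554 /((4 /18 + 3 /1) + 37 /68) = 147.09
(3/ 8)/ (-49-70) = -3/ 952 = -0.00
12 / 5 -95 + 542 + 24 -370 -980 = -4383 / 5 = -876.60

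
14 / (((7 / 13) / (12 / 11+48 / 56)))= 3900 / 77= 50.65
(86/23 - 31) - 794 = -18889/23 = -821.26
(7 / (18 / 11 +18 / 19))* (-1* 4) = -1463 / 135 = -10.84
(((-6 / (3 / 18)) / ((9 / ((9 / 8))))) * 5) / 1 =-45 / 2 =-22.50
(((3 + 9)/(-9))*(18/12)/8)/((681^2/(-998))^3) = 248502998/99743056266780081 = 0.00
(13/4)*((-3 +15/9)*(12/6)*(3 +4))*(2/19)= -364/57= -6.39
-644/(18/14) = -4508/9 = -500.89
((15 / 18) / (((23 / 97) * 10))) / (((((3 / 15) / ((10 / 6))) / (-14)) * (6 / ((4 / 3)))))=-16975 / 1863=-9.11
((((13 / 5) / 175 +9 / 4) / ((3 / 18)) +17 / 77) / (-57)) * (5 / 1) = -265841 / 219450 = -1.21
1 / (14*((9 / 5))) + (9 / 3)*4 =1517 / 126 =12.04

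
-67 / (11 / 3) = -201 / 11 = -18.27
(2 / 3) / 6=1 / 9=0.11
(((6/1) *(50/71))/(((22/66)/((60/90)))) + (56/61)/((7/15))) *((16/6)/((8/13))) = 195520/4331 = 45.14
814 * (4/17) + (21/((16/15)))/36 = 208979/1088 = 192.08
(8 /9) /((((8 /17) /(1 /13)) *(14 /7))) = 0.07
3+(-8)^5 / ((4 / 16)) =-131069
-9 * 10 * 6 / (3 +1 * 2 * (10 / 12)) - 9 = -873 / 7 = -124.71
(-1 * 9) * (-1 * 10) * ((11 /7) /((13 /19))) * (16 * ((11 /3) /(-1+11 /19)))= -2620860 /91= -28800.66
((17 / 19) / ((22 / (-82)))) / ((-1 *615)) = 17 / 3135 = 0.01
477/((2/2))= 477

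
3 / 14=0.21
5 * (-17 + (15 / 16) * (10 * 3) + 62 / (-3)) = -1145 / 24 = -47.71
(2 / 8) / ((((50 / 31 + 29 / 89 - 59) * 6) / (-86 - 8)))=129673 / 1889184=0.07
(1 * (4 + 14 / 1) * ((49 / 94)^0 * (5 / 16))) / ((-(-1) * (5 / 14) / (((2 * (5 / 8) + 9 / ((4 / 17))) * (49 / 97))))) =314.27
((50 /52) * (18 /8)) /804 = 75 /27872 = 0.00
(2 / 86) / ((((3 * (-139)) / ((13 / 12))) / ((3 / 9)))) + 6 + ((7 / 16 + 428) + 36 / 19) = 21406116467 / 49059216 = 436.33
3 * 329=987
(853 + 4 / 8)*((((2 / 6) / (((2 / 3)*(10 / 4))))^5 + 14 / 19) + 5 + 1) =682832433 / 118750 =5750.17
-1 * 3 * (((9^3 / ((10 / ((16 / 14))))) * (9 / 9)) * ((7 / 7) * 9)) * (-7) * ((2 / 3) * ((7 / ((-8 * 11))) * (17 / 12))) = -260253 / 220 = -1182.97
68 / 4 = 17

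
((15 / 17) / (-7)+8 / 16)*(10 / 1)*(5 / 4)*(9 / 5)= 4005 / 476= 8.41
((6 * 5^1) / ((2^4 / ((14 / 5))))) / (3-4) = -5.25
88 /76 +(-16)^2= 4886 /19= 257.16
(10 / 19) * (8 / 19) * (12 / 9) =320 / 1083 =0.30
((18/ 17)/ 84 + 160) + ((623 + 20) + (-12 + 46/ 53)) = 9988781/ 12614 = 791.88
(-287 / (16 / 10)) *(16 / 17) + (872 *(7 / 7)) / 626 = -890898 / 5321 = -167.43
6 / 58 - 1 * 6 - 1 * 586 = -591.90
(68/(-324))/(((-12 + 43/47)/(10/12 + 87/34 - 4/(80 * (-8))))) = 1303357/20256480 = 0.06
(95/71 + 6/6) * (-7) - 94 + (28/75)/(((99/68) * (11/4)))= -639464564/5798925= -110.27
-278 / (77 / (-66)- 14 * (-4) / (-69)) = 12788 / 91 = 140.53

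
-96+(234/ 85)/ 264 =-359001/ 3740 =-95.99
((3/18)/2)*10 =5/6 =0.83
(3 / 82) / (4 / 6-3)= -9 / 574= -0.02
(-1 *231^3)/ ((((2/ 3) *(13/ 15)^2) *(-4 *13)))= 8320313925/ 17576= 473390.64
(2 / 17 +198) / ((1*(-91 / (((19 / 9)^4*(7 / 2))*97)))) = -21287674708 / 1449981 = -14681.35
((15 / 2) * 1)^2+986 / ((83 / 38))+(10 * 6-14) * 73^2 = 81553035 / 332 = 245641.67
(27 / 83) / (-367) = -27 / 30461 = -0.00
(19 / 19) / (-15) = -1 / 15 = -0.07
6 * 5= 30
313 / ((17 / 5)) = 1565 / 17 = 92.06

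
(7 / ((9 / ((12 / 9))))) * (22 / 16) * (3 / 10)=77 / 180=0.43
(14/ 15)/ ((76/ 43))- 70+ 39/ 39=-39029/ 570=-68.47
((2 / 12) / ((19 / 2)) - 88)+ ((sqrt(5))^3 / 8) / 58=-5015 / 57+ 5 * sqrt(5) / 464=-87.96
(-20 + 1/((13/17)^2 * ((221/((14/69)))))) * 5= -15158110/151593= -99.99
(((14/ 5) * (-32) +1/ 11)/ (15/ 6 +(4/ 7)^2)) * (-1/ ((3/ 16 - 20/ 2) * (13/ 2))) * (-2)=30877056/ 31094635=0.99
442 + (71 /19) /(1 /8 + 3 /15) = 453.50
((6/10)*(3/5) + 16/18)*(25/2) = 281/18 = 15.61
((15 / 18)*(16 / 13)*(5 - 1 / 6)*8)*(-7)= -32480 / 117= -277.61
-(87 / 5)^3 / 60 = -219501 / 2500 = -87.80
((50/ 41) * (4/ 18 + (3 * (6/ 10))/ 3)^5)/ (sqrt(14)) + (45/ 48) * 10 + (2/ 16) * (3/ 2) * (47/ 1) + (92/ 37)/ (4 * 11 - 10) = 69343957 * sqrt(14)/ 2118382875 + 183775/ 10064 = 18.38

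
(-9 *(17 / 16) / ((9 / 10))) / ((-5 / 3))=51 / 8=6.38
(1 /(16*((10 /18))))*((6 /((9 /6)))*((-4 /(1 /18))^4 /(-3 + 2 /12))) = -362797056 /85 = -4268200.66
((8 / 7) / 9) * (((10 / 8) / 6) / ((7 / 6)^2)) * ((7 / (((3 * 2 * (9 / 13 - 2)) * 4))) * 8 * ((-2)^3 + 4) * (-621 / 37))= -71760 / 30821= -2.33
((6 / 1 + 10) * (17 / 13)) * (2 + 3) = 1360 / 13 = 104.62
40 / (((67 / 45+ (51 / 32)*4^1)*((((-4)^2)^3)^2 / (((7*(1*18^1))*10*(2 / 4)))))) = 70875 / 371064832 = 0.00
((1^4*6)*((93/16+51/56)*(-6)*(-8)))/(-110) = -6777/385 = -17.60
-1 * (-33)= 33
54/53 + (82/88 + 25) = 62849/2332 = 26.95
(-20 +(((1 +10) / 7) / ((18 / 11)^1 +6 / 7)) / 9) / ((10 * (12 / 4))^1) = -34439 / 51840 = -0.66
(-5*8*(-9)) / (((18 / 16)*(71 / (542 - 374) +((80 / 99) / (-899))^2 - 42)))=-28389501955584 / 3688628484119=-7.70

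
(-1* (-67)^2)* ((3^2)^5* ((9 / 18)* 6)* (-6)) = 4771277298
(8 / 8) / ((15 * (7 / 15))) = 1 / 7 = 0.14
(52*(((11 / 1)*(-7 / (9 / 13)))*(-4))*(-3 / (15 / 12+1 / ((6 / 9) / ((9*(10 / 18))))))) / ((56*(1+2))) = -14872 / 315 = -47.21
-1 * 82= -82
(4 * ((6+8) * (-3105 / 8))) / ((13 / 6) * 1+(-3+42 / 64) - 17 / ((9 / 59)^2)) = 8048160 / 270589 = 29.74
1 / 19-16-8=-455 / 19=-23.95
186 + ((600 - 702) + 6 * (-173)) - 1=-955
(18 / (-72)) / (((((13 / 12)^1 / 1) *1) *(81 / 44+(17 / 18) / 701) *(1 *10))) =-416394 / 33241195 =-0.01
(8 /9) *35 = 280 /9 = 31.11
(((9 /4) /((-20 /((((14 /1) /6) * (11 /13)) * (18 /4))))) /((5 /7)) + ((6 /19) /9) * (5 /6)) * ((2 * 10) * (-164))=99899083 /22230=4493.89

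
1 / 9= 0.11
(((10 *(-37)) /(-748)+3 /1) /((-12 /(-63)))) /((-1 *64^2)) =-27447 /6127616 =-0.00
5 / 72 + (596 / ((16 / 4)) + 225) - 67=22109 / 72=307.07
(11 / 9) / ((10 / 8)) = 44 / 45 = 0.98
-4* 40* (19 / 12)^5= -12380495 / 7776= -1592.14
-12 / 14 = -6 / 7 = -0.86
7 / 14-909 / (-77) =1895 / 154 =12.31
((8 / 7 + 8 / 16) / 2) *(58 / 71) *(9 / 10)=6003 / 9940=0.60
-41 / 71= -0.58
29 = 29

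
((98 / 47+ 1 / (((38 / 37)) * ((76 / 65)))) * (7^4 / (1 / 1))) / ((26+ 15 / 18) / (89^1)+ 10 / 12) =6173.42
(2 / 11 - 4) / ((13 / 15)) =-630 / 143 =-4.41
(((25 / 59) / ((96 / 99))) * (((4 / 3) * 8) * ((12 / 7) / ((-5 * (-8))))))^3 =4492125 / 563559976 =0.01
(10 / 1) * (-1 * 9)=-90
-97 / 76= -1.28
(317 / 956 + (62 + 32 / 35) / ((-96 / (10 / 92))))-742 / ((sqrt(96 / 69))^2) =-656362031 / 1231328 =-533.05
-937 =-937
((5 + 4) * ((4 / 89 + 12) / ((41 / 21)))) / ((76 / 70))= 3545640 / 69331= 51.14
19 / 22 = 0.86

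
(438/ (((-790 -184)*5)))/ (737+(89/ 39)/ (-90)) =-0.00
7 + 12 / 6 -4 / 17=149 / 17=8.76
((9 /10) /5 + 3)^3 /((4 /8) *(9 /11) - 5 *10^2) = -44216469 /686937500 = -0.06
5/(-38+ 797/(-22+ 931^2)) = -866739/6587057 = -0.13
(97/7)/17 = 97/119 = 0.82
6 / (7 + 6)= 6 / 13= 0.46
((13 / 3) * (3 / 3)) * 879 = 3809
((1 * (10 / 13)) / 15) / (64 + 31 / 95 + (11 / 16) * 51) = 3040 / 5891769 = 0.00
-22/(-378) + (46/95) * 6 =53209/17955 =2.96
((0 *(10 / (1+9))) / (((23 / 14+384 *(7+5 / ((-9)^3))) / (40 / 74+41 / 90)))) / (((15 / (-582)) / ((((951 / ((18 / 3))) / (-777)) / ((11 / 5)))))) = 0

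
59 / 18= 3.28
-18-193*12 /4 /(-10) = 39.90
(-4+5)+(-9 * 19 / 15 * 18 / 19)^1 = -49 / 5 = -9.80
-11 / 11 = -1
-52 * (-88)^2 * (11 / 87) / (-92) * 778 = 861550976 / 2001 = 430560.21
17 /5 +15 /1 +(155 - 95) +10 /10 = 397 /5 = 79.40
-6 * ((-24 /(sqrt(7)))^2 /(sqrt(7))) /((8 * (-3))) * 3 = 432 * sqrt(7) /49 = 23.33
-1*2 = -2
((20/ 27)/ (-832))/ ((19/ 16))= -5/ 6669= -0.00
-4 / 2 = -2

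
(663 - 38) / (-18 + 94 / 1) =8.22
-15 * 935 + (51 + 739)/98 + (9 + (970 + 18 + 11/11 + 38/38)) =-637879/49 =-13017.94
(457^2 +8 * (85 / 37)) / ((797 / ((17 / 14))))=131377581 / 412846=318.22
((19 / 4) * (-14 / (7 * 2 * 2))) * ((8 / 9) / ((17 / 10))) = -190 / 153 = -1.24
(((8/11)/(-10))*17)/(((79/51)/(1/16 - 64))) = 80631/1580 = 51.03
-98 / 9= -10.89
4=4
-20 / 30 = -2 / 3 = -0.67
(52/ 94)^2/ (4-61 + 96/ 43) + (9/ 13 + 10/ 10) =114070406/ 67628535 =1.69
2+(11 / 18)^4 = 224593 / 104976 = 2.14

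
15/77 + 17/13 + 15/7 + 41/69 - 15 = -743213/69069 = -10.76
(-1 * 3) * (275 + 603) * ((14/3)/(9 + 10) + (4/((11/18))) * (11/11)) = -3738524/209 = -17887.67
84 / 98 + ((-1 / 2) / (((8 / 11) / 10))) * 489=-188217 / 56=-3361.02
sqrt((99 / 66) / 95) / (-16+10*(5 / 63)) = -63*sqrt(570) / 182020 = -0.01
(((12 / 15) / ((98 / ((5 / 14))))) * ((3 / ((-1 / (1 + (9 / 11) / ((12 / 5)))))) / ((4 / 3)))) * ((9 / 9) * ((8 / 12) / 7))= -177 / 211288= -0.00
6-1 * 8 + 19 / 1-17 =0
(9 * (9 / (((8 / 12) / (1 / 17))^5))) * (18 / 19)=177147 / 431636528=0.00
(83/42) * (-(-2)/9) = 83/189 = 0.44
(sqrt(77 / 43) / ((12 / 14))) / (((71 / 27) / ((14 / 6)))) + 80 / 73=2.48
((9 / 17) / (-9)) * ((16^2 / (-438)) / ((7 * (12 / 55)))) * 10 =17600 / 78183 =0.23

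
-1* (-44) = 44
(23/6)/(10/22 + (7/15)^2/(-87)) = 71775/8464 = 8.48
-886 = -886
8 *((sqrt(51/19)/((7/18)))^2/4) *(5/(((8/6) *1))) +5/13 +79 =2571882/12103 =212.50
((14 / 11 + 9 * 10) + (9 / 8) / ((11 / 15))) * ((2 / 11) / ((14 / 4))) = 8167 / 1694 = 4.82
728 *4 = 2912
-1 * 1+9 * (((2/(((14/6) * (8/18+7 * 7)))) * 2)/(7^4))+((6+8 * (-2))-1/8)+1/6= -1966983917/179498760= -10.96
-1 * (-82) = 82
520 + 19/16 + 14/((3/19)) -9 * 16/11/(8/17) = 307315/528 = 582.04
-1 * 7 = -7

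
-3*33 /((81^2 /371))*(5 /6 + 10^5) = -2448620405 /4374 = -559812.62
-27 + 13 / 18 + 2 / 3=-461 / 18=-25.61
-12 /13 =-0.92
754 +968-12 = 1710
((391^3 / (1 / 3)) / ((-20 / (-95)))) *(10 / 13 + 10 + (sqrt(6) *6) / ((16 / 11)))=112439541951 *sqrt(6) / 32 + 119254059645 / 13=17780248725.09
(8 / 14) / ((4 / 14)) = 2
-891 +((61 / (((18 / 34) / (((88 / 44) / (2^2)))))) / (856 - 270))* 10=-4693949 / 5274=-890.02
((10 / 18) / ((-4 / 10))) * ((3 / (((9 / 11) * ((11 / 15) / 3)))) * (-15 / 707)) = 625 / 1414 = 0.44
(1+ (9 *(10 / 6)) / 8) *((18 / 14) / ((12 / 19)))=1311 / 224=5.85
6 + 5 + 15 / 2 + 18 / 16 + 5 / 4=167 / 8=20.88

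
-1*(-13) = 13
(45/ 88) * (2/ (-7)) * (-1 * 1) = 45/ 308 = 0.15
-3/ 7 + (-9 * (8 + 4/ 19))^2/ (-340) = -3541683/ 214795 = -16.49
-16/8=-2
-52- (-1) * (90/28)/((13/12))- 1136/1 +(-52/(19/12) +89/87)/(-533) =-7308136595/6167343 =-1184.97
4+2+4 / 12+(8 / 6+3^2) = 50 / 3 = 16.67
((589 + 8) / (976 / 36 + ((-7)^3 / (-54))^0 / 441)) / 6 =87759 / 23914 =3.67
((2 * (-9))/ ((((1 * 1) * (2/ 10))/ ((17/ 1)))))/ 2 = -765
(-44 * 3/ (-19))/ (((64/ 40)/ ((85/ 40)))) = 2805/ 304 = 9.23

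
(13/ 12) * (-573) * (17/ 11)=-42211/ 44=-959.34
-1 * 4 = -4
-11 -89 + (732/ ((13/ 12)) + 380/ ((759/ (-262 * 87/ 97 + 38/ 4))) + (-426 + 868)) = 865982140/ 957099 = 904.80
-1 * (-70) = 70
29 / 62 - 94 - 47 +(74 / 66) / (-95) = -27317549 / 194370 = -140.54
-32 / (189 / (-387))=1376 / 21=65.52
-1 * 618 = -618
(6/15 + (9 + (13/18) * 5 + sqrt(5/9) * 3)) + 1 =sqrt(5) + 1261/90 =16.25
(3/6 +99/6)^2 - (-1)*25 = 314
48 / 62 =24 / 31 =0.77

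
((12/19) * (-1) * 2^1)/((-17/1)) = 24/323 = 0.07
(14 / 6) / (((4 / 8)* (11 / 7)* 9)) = 98 / 297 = 0.33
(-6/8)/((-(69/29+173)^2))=2523/103469584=0.00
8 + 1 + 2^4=25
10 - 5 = 5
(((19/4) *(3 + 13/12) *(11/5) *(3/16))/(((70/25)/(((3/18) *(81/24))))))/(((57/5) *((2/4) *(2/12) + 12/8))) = 3465/38912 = 0.09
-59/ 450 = -0.13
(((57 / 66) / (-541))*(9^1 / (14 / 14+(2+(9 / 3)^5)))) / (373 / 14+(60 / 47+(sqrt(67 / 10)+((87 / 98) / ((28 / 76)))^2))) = -391847520189757345 / 224942531959198700674137+1161865330226342*sqrt(670) / 224942531959198700674137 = -0.00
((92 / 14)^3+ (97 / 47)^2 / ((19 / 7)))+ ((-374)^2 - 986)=2003575681435 / 14396053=139175.35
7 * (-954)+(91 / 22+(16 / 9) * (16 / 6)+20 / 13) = -51487087 / 7722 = -6667.58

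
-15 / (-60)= 1 / 4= 0.25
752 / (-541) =-752 / 541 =-1.39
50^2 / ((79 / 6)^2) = 90000 / 6241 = 14.42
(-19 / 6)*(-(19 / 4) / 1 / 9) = 361 / 216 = 1.67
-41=-41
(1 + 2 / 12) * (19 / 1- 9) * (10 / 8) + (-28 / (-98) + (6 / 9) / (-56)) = 104 / 7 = 14.86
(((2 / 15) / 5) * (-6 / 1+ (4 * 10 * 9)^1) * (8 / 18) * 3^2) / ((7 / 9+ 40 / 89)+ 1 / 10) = 28.45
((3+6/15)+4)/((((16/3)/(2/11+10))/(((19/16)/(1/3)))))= 44289/880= 50.33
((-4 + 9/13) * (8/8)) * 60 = -2580/13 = -198.46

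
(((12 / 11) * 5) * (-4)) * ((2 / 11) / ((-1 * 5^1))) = 96 / 121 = 0.79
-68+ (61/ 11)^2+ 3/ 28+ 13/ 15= -1843451/ 50820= -36.27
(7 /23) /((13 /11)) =77 /299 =0.26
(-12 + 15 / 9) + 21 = 32 / 3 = 10.67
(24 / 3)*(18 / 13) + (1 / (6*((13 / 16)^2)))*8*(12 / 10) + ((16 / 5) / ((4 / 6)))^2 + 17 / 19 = 3005121 / 80275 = 37.44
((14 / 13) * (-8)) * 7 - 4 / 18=-7082 / 117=-60.53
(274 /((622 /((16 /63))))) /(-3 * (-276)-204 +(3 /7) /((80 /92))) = 43840 /244713771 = 0.00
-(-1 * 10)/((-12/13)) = -65/6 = -10.83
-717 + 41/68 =-48715/68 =-716.40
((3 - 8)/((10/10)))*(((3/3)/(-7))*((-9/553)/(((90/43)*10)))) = -0.00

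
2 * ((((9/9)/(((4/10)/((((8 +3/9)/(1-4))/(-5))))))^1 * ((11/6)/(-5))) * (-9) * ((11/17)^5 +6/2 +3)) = 477410615/8519142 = 56.04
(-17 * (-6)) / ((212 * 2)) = 51 / 212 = 0.24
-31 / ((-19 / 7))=217 / 19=11.42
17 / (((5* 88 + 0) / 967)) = 16439 / 440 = 37.36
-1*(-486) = 486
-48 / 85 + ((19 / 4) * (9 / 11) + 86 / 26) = 322319 / 48620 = 6.63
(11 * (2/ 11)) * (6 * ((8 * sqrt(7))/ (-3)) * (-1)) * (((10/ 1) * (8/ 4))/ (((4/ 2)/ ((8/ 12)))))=640 * sqrt(7)/ 3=564.43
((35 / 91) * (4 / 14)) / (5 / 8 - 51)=-80 / 36673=-0.00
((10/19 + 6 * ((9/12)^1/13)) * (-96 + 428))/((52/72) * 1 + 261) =1287828/1163617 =1.11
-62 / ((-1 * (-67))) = -62 / 67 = -0.93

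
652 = 652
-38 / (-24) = 1.58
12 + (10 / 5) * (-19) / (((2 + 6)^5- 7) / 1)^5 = 452863162163468453997574 / 37738596846955704499801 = 12.00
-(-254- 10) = 264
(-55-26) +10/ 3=-233/ 3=-77.67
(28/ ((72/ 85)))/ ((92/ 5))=2975/ 1656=1.80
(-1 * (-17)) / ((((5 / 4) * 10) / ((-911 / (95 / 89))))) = -2756686 / 2375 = -1160.71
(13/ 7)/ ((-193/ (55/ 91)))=-0.01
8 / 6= 4 / 3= 1.33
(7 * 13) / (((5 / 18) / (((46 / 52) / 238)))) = 207 / 170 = 1.22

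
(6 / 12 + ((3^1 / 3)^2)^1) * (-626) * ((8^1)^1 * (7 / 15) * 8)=-140224 / 5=-28044.80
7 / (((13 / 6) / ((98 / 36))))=343 / 39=8.79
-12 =-12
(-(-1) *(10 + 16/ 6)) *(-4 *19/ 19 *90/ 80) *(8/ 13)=-456/ 13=-35.08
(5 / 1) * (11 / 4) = 55 / 4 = 13.75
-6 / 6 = -1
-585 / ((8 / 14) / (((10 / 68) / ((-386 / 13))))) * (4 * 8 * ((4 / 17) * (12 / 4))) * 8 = 51105600 / 55777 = 916.25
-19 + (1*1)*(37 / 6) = -77 / 6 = -12.83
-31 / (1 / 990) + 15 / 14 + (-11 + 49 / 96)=-30699.42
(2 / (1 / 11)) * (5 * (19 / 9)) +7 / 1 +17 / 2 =247.72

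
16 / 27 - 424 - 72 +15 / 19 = -253739 / 513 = -494.62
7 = 7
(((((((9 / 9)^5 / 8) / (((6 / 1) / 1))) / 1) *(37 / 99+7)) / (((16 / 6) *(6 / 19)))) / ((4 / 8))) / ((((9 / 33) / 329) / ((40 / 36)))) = 11408075 / 23328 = 489.03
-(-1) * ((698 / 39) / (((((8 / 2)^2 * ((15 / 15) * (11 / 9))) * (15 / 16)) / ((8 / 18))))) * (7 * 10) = 39088 / 1287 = 30.37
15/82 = 0.18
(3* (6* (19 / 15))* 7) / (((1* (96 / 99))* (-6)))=-4389 / 160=-27.43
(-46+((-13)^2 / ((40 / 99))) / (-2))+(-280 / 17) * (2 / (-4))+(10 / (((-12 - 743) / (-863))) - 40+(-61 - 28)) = -74847917 / 205360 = -364.47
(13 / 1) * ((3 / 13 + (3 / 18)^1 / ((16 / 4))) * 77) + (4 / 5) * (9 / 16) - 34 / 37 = 272.24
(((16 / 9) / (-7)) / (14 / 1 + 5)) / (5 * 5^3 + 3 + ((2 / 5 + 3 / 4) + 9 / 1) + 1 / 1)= -320 / 15301251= -0.00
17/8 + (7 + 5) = 113/8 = 14.12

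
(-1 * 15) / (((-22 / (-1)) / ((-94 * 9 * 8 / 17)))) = 50760 / 187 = 271.44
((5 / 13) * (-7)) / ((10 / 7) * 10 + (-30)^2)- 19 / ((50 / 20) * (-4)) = 31567 / 16640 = 1.90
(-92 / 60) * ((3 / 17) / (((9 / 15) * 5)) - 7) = 2714 / 255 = 10.64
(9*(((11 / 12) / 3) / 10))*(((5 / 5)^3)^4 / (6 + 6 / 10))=1 / 24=0.04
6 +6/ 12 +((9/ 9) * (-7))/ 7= 11/ 2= 5.50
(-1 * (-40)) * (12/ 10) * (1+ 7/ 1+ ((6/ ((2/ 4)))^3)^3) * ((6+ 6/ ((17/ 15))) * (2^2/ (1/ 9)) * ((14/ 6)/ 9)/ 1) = 443823667445760/ 17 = 26107274555632.94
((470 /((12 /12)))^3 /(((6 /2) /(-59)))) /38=-3062778500 /57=-53732956.14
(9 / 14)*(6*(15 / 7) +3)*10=4995 / 49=101.94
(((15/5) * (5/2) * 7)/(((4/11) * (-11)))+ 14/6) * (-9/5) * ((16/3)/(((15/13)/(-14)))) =-94276/75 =-1257.01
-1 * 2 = -2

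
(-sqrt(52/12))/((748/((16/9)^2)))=-64*sqrt(39)/45441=-0.01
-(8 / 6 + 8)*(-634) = 17752 / 3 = 5917.33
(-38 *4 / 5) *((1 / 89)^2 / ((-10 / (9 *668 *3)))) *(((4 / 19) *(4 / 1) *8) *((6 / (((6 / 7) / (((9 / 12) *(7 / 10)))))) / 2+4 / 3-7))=-176800896 / 990125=-178.56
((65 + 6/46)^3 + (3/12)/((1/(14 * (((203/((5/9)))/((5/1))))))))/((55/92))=30587546066/66125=462571.59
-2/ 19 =-0.11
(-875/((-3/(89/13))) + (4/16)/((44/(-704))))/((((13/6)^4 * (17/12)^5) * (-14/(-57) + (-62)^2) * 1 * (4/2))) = 119050725224448/57758692839430661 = 0.00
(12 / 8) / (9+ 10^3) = 3 / 2018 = 0.00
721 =721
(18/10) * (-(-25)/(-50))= -0.90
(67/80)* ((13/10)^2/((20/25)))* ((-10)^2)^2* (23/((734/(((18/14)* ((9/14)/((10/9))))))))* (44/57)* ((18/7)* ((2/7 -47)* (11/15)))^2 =81060949623359277/32814659080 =2470266.40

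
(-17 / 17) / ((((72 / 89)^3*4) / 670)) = -236164615 / 746496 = -316.36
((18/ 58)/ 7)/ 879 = 0.00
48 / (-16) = -3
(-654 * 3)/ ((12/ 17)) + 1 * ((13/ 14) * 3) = -19437/ 7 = -2776.71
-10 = -10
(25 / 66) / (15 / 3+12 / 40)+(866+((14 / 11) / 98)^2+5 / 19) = 866.33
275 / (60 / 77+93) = 21175 / 7221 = 2.93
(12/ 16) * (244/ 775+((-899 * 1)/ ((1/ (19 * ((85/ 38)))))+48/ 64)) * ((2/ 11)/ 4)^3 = -355319847/ 132035200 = -2.69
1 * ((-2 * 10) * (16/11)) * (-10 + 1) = 2880/11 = 261.82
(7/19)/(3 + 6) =7/171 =0.04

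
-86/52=-43/26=-1.65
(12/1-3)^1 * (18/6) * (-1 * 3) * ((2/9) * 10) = -180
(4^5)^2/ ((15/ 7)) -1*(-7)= 7340137/ 15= 489342.47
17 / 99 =0.17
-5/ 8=-0.62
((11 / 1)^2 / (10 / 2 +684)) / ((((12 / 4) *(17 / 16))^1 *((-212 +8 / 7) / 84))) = -94864 / 4322097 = -0.02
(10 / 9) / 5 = 2 / 9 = 0.22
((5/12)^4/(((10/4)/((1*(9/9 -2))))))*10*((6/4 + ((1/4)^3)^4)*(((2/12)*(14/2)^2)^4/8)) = -90672483203640625/901736973729792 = -100.55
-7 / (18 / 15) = -35 / 6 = -5.83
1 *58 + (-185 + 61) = -66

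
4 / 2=2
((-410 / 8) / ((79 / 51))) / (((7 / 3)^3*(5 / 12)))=-169371 / 27097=-6.25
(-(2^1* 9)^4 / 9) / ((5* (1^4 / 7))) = -81648 / 5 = -16329.60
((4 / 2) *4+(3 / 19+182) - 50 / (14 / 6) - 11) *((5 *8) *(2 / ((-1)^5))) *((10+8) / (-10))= 3020832 / 133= 22713.02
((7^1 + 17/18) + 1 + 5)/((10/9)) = 251/20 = 12.55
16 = 16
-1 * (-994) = 994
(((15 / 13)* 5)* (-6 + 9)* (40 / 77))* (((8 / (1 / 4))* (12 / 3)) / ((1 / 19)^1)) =21888000 / 1001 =21866.13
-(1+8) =-9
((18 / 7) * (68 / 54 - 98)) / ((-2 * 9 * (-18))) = -1306 / 1701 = -0.77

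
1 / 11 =0.09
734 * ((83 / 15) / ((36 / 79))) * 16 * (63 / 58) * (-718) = -48378647576 / 435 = -111215281.78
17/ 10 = 1.70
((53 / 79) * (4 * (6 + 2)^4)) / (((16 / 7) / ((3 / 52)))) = 277.44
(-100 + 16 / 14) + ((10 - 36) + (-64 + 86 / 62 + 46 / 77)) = -446065 / 2387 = -186.87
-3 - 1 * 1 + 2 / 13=-3.85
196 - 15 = 181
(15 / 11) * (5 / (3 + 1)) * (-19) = -1425 / 44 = -32.39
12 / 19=0.63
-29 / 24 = -1.21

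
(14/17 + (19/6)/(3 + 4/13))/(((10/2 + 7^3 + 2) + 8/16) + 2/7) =54677/10769823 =0.01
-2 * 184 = -368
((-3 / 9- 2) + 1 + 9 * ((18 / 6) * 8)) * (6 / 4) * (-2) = -644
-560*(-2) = 1120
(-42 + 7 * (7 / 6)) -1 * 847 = -5285 / 6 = -880.83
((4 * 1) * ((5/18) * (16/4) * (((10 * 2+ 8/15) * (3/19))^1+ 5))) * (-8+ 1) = -4872/19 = -256.42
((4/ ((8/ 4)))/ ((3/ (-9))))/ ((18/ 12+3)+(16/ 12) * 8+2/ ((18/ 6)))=-36/ 95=-0.38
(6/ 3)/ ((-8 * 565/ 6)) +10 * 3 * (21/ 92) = 88953/ 12995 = 6.85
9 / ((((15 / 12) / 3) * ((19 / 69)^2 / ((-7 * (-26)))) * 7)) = 7406.59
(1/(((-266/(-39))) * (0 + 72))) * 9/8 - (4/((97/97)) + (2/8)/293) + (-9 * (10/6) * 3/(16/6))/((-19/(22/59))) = -1079288943/294293888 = -3.67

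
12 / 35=0.34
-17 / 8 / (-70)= 0.03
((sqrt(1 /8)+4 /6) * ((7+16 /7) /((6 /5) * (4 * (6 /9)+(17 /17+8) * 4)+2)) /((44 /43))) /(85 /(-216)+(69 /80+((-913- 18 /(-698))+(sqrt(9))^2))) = -877909500 /6345793634411- 658432125 * sqrt(2) /12691587268822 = -0.00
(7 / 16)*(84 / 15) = 49 / 20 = 2.45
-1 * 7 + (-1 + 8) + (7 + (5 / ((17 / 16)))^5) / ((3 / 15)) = 16433694995 / 1419857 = 11574.19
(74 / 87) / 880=37 / 38280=0.00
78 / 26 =3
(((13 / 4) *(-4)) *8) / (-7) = 104 / 7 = 14.86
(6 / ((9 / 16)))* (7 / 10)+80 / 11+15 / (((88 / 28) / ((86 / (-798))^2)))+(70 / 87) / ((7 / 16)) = 134088079 / 8061130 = 16.63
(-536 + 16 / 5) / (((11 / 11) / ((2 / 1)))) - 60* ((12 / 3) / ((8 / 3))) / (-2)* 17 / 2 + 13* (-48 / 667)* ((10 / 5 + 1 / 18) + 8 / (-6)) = -13682351 / 20010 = -683.78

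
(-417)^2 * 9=1565001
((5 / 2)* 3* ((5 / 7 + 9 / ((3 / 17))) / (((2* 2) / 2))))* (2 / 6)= 905 / 14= 64.64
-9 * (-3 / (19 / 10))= 14.21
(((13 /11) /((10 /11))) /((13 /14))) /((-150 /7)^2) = 0.00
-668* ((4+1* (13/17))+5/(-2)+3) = -59786/17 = -3516.82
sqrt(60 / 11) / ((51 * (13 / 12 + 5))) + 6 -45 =-39 + 8 * sqrt(165) / 13651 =-38.99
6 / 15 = 2 / 5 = 0.40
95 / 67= 1.42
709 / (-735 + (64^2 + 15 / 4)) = 2836 / 13459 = 0.21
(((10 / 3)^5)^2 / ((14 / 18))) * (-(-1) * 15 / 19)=171897.51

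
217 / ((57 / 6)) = 434 / 19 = 22.84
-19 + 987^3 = 961504784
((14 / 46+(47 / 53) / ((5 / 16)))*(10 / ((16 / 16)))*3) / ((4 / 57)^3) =10639893429 / 39008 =272761.83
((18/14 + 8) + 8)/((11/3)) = 4.71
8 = 8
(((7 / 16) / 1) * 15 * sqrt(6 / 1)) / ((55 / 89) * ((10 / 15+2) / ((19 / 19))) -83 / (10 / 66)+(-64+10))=-140175 * sqrt(6) / 12819248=-0.03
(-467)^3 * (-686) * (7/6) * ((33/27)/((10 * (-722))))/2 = -2689895986393/389880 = -6899292.05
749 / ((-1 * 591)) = -749 / 591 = -1.27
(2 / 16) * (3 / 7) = 0.05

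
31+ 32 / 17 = 559 / 17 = 32.88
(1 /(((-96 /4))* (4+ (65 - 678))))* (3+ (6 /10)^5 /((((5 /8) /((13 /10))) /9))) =116033 /380625000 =0.00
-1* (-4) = 4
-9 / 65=-0.14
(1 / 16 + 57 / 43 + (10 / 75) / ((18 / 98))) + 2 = 382109 / 92880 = 4.11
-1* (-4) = 4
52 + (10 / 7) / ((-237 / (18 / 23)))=661328 / 12719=52.00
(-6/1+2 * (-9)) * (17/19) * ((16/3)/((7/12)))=-26112/133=-196.33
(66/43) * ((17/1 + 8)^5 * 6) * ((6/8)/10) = 580078125/86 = 6745094.48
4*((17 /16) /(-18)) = -17 /72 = -0.24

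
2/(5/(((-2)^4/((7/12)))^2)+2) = 1.00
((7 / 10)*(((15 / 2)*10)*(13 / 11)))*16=10920 / 11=992.73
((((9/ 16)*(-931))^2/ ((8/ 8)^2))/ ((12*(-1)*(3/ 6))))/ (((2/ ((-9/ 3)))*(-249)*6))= -7800849/ 169984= -45.89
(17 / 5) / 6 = 0.57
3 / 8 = 0.38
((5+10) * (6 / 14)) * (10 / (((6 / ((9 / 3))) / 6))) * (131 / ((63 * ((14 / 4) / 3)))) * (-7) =-117900 / 49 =-2406.12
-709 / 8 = -88.62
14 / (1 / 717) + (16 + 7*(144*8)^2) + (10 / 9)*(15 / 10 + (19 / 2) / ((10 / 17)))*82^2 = 84884824 / 9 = 9431647.11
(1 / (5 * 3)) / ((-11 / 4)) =-4 / 165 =-0.02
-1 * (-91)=91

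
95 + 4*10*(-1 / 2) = 75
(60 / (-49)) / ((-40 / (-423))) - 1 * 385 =-38999 / 98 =-397.95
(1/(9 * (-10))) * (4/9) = -2/405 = -0.00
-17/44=-0.39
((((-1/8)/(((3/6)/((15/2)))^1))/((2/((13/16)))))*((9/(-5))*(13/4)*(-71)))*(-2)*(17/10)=5507541/5120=1075.69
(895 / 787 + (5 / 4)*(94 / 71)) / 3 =312035 / 335262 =0.93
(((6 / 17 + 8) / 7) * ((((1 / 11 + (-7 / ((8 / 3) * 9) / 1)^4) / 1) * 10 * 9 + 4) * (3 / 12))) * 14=184737953 / 3446784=53.60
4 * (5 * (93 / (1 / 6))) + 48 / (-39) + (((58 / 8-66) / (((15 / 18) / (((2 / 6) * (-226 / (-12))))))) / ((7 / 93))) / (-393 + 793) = 1622576467 / 145600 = 11144.07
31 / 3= 10.33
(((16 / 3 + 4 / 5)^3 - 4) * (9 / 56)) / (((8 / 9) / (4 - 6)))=-573891 / 7000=-81.98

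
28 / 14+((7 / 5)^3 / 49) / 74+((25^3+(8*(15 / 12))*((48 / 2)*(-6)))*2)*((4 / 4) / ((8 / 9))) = 590487639 / 18500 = 31918.25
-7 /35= -1 /5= -0.20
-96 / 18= -16 / 3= -5.33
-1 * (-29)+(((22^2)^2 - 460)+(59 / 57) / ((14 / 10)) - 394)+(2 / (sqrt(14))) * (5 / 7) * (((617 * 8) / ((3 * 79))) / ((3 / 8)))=197440 * sqrt(14) / 34839+93139264 / 399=233452.94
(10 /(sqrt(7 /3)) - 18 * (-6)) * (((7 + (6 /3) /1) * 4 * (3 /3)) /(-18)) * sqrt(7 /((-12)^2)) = sqrt(7) * (-378 - 5 * sqrt(21)) /21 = -50.51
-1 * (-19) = 19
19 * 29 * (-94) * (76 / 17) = -3936344 / 17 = -231549.65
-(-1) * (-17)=-17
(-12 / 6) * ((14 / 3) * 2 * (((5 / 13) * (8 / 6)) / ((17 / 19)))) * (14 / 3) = -49.93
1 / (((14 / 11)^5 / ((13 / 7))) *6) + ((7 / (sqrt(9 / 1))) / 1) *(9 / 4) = 120683855 / 22588608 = 5.34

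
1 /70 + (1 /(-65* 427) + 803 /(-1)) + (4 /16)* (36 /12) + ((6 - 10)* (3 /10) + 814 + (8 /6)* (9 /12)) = 11.56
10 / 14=5 / 7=0.71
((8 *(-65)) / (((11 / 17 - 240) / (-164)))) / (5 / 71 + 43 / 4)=-31671680 / 961849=-32.93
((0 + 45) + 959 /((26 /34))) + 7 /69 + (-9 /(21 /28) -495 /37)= 42276148 /33189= 1273.80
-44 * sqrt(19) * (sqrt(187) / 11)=-238.43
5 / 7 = 0.71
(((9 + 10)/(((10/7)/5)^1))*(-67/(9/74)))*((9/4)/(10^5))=-329707/400000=-0.82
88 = 88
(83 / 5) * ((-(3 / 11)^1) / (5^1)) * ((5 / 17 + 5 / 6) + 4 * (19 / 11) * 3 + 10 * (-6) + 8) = 2807309 / 102850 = 27.30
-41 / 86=-0.48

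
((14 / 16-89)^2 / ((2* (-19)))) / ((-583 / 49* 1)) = 24354225 / 1417856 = 17.18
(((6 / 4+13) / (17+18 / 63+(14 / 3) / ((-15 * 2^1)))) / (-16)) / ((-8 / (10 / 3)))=15225 / 690688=0.02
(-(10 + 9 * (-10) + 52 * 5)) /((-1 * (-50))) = -18 /5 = -3.60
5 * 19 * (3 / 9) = 31.67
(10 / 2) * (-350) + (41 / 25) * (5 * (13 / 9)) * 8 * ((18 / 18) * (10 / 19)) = -290722 / 171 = -1700.13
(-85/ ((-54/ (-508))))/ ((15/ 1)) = -4318/ 81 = -53.31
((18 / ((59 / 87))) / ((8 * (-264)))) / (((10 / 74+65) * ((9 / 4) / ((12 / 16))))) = -3219 / 50050880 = -0.00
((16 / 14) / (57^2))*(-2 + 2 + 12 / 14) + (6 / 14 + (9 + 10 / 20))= 1053791 / 106134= 9.93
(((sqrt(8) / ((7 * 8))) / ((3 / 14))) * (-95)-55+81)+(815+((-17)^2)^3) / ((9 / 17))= 136784254 / 3-95 * sqrt(2) / 6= 45594728.94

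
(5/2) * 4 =10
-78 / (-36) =2.17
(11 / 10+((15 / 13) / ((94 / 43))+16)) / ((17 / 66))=3554298 / 51935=68.44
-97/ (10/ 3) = -29.10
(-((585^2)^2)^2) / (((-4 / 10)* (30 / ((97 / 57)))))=147834621420465997265625 / 76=1945192387111394700863.49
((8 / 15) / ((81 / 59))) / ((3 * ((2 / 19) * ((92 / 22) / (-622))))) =-15339764 / 83835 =-182.98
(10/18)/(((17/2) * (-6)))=-5/459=-0.01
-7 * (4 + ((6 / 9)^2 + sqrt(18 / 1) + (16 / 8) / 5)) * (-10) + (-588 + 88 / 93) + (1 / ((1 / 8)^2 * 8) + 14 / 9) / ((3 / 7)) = -188866 / 837 + 210 * sqrt(2) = 71.34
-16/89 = -0.18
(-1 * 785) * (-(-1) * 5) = -3925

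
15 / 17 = 0.88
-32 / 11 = -2.91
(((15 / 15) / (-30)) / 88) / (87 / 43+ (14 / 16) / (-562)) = -12083 / 64490415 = -0.00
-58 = -58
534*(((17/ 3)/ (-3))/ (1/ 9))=-9078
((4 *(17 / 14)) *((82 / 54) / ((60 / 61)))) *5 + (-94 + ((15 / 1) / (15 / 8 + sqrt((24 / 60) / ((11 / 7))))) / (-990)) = -735676241 / 13017186 + 32 *sqrt(770) / 378807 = -56.51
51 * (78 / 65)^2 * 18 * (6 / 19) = 198288 / 475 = 417.45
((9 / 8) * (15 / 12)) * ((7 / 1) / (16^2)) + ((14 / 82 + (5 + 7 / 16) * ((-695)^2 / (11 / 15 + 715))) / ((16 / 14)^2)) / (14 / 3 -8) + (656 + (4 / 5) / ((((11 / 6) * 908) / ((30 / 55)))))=-420620410636787 / 2250996678656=-186.86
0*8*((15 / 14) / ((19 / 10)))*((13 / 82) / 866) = 0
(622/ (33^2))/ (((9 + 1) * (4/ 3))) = 311/ 7260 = 0.04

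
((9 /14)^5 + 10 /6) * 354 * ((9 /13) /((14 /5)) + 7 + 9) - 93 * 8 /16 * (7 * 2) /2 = 484126923829 /48941984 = 9891.85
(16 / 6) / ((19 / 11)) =88 / 57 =1.54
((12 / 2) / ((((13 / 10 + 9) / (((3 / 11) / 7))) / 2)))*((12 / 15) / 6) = 0.01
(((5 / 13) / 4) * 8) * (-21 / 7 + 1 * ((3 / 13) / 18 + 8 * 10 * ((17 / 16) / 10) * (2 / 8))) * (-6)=1345 / 338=3.98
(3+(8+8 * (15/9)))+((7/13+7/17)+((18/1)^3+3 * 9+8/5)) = 19511704/3315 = 5885.88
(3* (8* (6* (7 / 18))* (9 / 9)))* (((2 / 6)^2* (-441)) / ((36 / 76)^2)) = -990584 / 81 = -12229.43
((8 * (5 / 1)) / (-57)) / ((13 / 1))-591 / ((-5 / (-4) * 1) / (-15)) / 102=875182 / 12597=69.48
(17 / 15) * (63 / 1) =357 / 5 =71.40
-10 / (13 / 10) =-100 / 13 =-7.69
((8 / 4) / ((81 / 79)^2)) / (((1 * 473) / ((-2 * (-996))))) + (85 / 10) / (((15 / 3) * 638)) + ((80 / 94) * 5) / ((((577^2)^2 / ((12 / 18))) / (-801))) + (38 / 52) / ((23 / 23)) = 355357112748449565403657 / 40633326719002646780580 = 8.75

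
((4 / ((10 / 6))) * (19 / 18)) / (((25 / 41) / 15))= 1558 / 25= 62.32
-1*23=-23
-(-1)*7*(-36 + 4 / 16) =-1001 / 4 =-250.25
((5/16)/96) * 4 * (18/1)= 0.23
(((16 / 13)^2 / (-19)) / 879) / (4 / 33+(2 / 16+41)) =-22528 / 10244621647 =-0.00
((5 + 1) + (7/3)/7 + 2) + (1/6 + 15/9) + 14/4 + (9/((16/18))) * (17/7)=6427/168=38.26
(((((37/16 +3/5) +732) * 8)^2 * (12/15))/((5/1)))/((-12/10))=-3456616849/750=-4608822.47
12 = 12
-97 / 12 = -8.08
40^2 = 1600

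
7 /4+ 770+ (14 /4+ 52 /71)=220379 /284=775.98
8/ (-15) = -8/ 15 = -0.53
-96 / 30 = -16 / 5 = -3.20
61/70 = 0.87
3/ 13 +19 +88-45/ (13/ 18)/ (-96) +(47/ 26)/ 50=561163/ 5200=107.92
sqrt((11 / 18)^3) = 11 * sqrt(22) / 108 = 0.48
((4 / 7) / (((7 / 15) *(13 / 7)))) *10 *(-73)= -43800 / 91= -481.32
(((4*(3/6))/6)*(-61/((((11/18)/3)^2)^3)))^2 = 80989749659.81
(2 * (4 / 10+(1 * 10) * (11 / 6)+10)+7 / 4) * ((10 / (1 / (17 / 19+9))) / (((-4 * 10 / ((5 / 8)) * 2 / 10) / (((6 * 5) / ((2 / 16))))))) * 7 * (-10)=7690375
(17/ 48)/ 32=0.01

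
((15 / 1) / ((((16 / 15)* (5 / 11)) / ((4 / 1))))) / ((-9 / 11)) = -605 / 4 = -151.25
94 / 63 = 1.49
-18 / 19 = -0.95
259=259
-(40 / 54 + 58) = -1586 / 27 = -58.74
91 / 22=4.14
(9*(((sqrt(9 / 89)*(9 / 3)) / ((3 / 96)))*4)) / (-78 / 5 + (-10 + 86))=25920*sqrt(89) / 13439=18.20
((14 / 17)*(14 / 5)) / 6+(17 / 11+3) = 13828 / 2805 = 4.93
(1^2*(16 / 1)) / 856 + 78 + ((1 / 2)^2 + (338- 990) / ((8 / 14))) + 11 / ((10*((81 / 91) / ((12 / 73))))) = -4481680039 / 4217940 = -1062.53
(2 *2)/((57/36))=48/19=2.53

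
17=17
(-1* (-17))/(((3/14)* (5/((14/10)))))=1666/75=22.21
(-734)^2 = 538756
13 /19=0.68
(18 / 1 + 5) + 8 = 31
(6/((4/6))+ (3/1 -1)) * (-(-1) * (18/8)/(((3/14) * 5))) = 231/10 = 23.10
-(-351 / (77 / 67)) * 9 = 211653 / 77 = 2748.74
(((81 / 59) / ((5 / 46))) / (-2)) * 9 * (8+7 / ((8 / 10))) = -1123389 / 1180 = -952.02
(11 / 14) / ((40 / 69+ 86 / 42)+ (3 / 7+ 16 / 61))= 15433 / 65176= 0.24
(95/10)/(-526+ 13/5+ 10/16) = -380/20911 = -0.02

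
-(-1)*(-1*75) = -75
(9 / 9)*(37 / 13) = 37 / 13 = 2.85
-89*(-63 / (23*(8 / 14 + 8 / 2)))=39249 / 736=53.33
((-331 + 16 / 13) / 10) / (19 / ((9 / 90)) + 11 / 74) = -158619 / 914615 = -0.17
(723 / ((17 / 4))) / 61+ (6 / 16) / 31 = 720327 / 257176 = 2.80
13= 13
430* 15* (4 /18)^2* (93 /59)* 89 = 23727400 /531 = 44684.37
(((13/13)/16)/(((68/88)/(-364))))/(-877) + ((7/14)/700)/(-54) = 37822891/1127120400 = 0.03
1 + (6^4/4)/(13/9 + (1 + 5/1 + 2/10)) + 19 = 5365/86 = 62.38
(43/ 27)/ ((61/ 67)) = 2881/ 1647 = 1.75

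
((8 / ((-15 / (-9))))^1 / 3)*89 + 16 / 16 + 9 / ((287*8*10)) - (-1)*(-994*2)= -42352007 / 22960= -1844.60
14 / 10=7 / 5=1.40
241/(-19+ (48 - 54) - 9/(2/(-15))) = 482/85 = 5.67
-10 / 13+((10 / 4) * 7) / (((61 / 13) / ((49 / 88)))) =182475 / 139568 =1.31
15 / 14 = 1.07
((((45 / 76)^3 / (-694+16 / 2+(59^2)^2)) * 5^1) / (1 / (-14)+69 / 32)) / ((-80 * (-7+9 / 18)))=25515 / 322912211450608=0.00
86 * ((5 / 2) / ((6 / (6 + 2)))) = 860 / 3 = 286.67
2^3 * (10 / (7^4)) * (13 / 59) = 1040 / 141659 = 0.01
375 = 375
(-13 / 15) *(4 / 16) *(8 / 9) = -26 / 135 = -0.19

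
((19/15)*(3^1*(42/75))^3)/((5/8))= 3753792/390625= 9.61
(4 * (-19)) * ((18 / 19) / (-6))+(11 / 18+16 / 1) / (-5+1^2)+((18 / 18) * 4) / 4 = 637 / 72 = 8.85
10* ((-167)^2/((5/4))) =223112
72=72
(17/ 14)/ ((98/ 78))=663/ 686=0.97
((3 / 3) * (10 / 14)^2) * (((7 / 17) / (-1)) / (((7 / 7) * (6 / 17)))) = -0.60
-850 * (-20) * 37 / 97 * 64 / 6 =20128000 / 291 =69168.38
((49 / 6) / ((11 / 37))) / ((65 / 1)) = 1813 / 4290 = 0.42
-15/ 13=-1.15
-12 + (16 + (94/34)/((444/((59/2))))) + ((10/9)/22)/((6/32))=6655103/1494504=4.45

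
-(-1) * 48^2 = 2304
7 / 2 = 3.50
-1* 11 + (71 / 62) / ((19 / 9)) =-12319 / 1178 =-10.46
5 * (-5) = -25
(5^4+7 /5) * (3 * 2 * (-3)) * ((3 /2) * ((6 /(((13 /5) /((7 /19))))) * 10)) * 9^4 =-233026249680 /247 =-943426112.06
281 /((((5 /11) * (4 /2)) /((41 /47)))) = 126731 /470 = 269.64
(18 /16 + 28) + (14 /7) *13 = 55.12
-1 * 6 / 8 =-3 / 4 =-0.75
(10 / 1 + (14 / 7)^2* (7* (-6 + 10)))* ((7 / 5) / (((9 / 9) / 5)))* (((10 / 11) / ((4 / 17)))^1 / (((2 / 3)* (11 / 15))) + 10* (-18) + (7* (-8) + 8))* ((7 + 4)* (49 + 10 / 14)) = -1130677578 / 11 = -102788870.73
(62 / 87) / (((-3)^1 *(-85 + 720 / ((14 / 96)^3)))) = -21266 / 20774839185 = -0.00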